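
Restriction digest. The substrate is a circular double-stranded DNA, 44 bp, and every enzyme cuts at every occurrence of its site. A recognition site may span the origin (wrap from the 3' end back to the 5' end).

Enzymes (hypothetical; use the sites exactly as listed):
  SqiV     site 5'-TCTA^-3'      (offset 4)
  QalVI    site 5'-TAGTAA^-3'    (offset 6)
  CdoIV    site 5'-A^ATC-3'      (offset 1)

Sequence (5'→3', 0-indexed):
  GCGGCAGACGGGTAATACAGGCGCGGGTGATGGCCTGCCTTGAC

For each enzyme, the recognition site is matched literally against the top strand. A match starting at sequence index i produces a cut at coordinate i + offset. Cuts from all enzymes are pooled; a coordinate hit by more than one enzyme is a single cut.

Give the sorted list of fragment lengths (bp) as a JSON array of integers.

[44]

Scan for sites:
  SqiV (TCTA, off=4): no sites
  QalVI (TAGTAA, off=6): no sites
  CdoIV (AATC, off=1): no sites

All cut coordinates (distinct, sorted): ∅

Fragments:
  no cuts → one circular fragment of 44 bp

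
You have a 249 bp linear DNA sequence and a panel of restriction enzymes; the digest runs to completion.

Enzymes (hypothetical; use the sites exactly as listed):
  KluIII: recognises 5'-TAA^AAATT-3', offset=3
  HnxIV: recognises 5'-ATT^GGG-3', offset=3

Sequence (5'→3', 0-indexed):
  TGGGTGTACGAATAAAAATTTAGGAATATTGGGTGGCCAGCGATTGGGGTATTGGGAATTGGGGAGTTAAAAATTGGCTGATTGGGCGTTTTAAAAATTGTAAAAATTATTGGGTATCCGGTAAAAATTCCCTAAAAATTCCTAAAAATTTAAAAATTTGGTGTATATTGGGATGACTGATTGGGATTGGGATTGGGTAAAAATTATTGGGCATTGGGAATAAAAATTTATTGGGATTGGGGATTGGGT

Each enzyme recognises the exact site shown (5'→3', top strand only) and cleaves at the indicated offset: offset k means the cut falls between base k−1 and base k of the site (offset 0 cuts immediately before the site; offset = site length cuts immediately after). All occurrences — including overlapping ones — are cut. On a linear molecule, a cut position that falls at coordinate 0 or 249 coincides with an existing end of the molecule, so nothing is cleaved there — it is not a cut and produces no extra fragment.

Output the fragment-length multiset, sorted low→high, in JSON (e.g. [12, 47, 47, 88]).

Per-enzyme occurrences:
  KluIII TAAAAATT/3: at [12, 67, 91, 100, 121, 132, 142, 150, 197, 220] ⇒ [15, 70, 94, 103, 124, 135, 145, 153, 200, 223]
  HnxIV ATTGGG/3: at [27, 42, 50, 57, 80, 108, 166, 179, 185, 191, 205, 212, 229, 235, 242] ⇒ [30, 45, 53, 60, 83, 111, 169, 182, 188, 194, 208, 215, 232, 238, 245]

All cut coordinates (distinct, sorted): [15, 30, 45, 53, 60, 70, 83, 94, 103, 111, 124, 135, 145, 153, 169, 182, 188, 194, 200, 208, 215, 223, 232, 238, 245]

Fragment lengths:
  [0,15): 15 bp
  [15,30): 15 bp
  [30,45): 15 bp
  [45,53): 8 bp
  [53,60): 7 bp
  [60,70): 10 bp
  [70,83): 13 bp
  [83,94): 11 bp
  [94,103): 9 bp
  [103,111): 8 bp
  [111,124): 13 bp
  [124,135): 11 bp
  [135,145): 10 bp
  [145,153): 8 bp
  [153,169): 16 bp
  [169,182): 13 bp
  [182,188): 6 bp
  [188,194): 6 bp
  [194,200): 6 bp
  [200,208): 8 bp
  [208,215): 7 bp
  [215,223): 8 bp
  [223,232): 9 bp
  [232,238): 6 bp
  [238,245): 7 bp
  [245,249): 4 bp

[4,6,6,6,6,7,7,7,8,8,8,8,8,9,9,10,10,11,11,13,13,13,15,15,15,16]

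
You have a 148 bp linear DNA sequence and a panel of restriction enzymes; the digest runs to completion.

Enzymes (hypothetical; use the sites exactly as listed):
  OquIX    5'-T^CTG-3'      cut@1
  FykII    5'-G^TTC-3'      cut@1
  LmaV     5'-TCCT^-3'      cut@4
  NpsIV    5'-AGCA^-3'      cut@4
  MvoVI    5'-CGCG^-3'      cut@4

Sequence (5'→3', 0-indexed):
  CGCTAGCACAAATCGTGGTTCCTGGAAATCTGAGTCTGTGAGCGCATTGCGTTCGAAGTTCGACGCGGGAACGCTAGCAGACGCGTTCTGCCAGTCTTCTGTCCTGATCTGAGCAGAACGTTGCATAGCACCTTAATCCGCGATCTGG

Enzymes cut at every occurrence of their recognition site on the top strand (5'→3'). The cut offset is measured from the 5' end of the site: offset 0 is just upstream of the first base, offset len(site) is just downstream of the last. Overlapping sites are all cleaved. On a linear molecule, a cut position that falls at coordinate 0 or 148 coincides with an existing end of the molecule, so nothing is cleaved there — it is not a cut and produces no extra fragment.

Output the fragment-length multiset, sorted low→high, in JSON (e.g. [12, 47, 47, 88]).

[2,2,3,4,5,6,6,6,7,7,7,8,9,10,11,12,12,15,16]

Scan for sites:
  OquIX (TCTG, off=1): starts [28, 34, 86, 97, 107, 143] → cuts [29, 35, 87, 98, 108, 144]
  FykII (GTTC, off=1): starts [17, 50, 57, 84] → cuts [18, 51, 58, 85]
  LmaV (TCCT, off=4): starts [19, 101] → cuts [23, 105]
  NpsIV (AGCA, off=4): starts [4, 75, 111, 126] → cuts [8, 79, 115, 130]
  MvoVI (CGCG, off=4): starts [63, 81, 138] → cuts [67, 85, 142]

Pooled cuts: [8, 18, 23, 29, 35, 51, 58, 67, 79, 85, 87, 98, 105, 108, 115, 130, 142, 144]

Fragment lengths:
  [0,8): 8 bp
  [8,18): 10 bp
  [18,23): 5 bp
  [23,29): 6 bp
  [29,35): 6 bp
  [35,51): 16 bp
  [51,58): 7 bp
  [58,67): 9 bp
  [67,79): 12 bp
  [79,85): 6 bp
  [85,87): 2 bp
  [87,98): 11 bp
  [98,105): 7 bp
  [105,108): 3 bp
  [108,115): 7 bp
  [115,130): 15 bp
  [130,142): 12 bp
  [142,144): 2 bp
  [144,148): 4 bp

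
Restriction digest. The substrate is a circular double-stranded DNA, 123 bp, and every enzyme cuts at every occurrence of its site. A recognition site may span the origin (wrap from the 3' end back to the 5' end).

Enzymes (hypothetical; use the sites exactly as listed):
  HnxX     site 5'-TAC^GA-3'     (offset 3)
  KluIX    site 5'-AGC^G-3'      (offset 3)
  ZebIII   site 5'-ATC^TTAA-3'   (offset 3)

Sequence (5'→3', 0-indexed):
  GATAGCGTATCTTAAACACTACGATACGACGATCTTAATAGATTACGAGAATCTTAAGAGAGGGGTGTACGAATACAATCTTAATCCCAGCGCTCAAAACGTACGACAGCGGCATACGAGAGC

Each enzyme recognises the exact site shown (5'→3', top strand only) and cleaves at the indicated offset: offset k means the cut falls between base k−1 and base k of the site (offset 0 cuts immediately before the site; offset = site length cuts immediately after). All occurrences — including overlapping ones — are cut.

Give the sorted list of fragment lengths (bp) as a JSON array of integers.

Site scan:
  HnxX (TACGA, off=3): starts [19, 24, 43, 67, 101, 114] → cuts [22, 27, 46, 70, 104, 117]
  KluIX (AGCG, off=3): starts [3, 88, 107, 120] → cuts [0, 6, 91, 110]
  ZebIII (ATCTTAA, off=3): starts [8, 31, 50, 77] → cuts [11, 34, 53, 80]

All cut coordinates (distinct, sorted): [0, 6, 11, 22, 27, 34, 46, 53, 70, 80, 91, 104, 110, 117]

Fragment lengths:
  0→6: 6 bp
  6→11: 5 bp
  11→22: 11 bp
  22→27: 5 bp
  27→34: 7 bp
  34→46: 12 bp
  46→53: 7 bp
  53→70: 17 bp
  70→80: 10 bp
  80→91: 11 bp
  91→104: 13 bp
  104→110: 6 bp
  110→117: 7 bp
  117→0 (wrap): 123-117+0 = 6 bp

[5,5,6,6,6,7,7,7,10,11,11,12,13,17]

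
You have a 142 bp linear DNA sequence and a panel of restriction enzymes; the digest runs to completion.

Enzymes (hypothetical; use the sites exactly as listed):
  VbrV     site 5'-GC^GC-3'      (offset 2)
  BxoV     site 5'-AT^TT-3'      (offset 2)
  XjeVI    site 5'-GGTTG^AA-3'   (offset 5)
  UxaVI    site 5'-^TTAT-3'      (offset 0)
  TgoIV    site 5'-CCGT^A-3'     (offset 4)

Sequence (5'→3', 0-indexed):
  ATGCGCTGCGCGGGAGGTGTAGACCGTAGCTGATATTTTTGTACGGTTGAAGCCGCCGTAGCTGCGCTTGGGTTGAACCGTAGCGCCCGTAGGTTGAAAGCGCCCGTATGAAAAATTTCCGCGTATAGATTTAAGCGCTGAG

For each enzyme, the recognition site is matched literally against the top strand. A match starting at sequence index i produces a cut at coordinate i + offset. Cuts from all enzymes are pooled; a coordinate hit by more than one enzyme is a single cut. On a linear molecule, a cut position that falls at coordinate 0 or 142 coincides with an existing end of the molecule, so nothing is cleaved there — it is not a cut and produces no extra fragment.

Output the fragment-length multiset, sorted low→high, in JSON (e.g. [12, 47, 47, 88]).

Scan for sites:
  VbrV GCGC/2: at [2, 7, 63, 82, 99, 134] ⇒ [4, 9, 65, 84, 101, 136]
  BxoV ATTT/2: at [34, 114, 128] ⇒ [36, 116, 130]
  XjeVI GGTTGAA/5: at [44, 70, 91] ⇒ [49, 75, 96]
  UxaVI (TTAT, off=0): no sites
  TgoIV CCGTA/4: at [23, 55, 77, 86, 103] ⇒ [27, 59, 81, 90, 107]

All cut coordinates (distinct, sorted): [4, 9, 27, 36, 49, 59, 65, 75, 81, 84, 90, 96, 101, 107, 116, 130, 136]

Fragment lengths:
  [0,4): 4 bp
  [4,9): 5 bp
  [9,27): 18 bp
  [27,36): 9 bp
  [36,49): 13 bp
  [49,59): 10 bp
  [59,65): 6 bp
  [65,75): 10 bp
  [75,81): 6 bp
  [81,84): 3 bp
  [84,90): 6 bp
  [90,96): 6 bp
  [96,101): 5 bp
  [101,107): 6 bp
  [107,116): 9 bp
  [116,130): 14 bp
  [130,136): 6 bp
  [136,142): 6 bp

[3,4,5,5,6,6,6,6,6,6,6,9,9,10,10,13,14,18]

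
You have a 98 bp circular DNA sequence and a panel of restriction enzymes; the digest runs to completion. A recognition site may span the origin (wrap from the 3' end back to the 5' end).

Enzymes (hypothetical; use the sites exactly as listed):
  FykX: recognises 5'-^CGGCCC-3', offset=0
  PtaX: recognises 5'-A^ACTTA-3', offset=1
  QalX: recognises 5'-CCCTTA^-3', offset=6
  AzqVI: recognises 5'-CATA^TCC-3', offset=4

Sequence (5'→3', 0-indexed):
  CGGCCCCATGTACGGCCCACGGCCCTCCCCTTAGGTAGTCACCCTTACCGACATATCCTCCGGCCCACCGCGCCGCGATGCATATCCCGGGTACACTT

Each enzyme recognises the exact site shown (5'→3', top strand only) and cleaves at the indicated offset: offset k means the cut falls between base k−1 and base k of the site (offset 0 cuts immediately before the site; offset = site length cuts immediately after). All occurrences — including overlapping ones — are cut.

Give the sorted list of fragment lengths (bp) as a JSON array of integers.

[5,7,8,12,14,14,14,24]

Per-enzyme occurrences:
  FykX CGGCCC/0: at [0, 12, 19, 60] ⇒ [0, 12, 19, 60]
  PtaX (AACTTA, off=1): no sites
  QalX CCCTTA/6: at [27, 41] ⇒ [33, 47]
  AzqVI CATATCC/4: at [51, 80] ⇒ [55, 84]

Pooled cuts: [0, 12, 19, 33, 47, 55, 60, 84]

Fragments:
  0→12: 12 bp
  12→19: 7 bp
  19→33: 14 bp
  33→47: 14 bp
  47→55: 8 bp
  55→60: 5 bp
  60→84: 24 bp
  84→0 (wrap): 98-84+0 = 14 bp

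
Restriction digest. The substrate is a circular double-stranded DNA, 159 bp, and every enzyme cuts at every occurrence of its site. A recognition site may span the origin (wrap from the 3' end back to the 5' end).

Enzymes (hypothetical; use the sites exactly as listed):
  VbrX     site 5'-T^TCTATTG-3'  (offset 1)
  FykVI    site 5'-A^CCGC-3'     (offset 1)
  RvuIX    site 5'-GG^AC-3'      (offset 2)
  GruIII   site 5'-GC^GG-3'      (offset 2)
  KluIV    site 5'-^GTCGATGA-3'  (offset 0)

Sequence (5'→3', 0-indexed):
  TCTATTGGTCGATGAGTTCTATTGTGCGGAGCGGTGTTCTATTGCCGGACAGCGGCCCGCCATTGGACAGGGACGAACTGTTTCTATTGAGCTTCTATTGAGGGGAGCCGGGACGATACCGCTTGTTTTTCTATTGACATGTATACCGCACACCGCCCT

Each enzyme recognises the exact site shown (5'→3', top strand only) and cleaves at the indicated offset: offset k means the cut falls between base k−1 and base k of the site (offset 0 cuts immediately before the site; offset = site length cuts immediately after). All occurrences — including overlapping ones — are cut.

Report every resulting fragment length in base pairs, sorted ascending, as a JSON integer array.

Scan for sites:
  VbrX (TTCTATTG, off=1): starts [16, 36, 81, 92, 128, 158] → cuts [0, 17, 37, 82, 93, 129]
  FykVI (ACCGC, off=1): starts [117, 144, 151] → cuts [118, 145, 152]
  RvuIX (GGAC, off=2): starts [46, 64, 70, 110] → cuts [48, 66, 72, 112]
  GruIII (GCGG, off=2): starts [25, 30, 51] → cuts [27, 32, 53]
  KluIV (GTCGATGA, off=0): starts [7] → cuts [7]

All cut coordinates (distinct, sorted): [0, 7, 17, 27, 32, 37, 48, 53, 66, 72, 82, 93, 112, 118, 129, 145, 152]

Fragment lengths:
  0→7: 7 bp
  7→17: 10 bp
  17→27: 10 bp
  27→32: 5 bp
  32→37: 5 bp
  37→48: 11 bp
  48→53: 5 bp
  53→66: 13 bp
  66→72: 6 bp
  72→82: 10 bp
  82→93: 11 bp
  93→112: 19 bp
  112→118: 6 bp
  118→129: 11 bp
  129→145: 16 bp
  145→152: 7 bp
  152→0 (wrap): 159-152+0 = 7 bp

[5,5,5,6,6,7,7,7,10,10,10,11,11,11,13,16,19]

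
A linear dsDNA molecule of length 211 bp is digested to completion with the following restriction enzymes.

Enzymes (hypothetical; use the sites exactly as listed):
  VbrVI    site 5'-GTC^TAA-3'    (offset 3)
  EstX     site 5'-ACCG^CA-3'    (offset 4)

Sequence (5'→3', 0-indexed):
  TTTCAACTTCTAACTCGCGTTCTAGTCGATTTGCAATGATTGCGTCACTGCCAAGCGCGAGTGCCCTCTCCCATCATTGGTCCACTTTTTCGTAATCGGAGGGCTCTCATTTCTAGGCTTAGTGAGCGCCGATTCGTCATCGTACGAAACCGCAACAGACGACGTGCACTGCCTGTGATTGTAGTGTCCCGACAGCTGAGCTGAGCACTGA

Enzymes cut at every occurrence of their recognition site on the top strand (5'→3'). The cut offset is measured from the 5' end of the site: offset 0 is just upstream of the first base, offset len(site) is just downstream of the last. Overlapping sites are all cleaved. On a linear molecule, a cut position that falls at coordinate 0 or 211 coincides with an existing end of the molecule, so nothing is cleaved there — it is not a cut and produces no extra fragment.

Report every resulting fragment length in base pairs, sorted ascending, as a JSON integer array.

Per-enzyme occurrences:
  VbrVI (GTCTAA, off=3): no sites
  EstX (ACCGCA, off=4): starts [148] → cuts [152]

Pooled cuts: [152]

Fragments:
  [0,152): 152 bp
  [152,211): 59 bp

[59,152]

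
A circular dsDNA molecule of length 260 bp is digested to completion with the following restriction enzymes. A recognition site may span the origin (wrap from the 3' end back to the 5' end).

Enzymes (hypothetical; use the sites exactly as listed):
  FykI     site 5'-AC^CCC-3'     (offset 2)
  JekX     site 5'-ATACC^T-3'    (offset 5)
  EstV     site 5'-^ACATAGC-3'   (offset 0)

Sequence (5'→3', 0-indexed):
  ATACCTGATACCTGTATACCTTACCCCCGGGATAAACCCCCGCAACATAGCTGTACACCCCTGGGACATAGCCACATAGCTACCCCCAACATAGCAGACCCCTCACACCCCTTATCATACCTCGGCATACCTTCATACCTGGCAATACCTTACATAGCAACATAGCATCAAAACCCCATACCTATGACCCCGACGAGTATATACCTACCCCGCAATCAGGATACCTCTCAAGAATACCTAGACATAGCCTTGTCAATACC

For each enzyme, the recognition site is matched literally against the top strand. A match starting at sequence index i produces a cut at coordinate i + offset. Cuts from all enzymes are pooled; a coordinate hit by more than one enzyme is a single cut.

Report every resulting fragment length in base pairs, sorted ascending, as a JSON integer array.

[2,3,3,4,5,6,7,7,7,8,8,8,8,8,9,10,10,10,11,13,13,13,14,15,17,17,24]

Site scan:
  FykI (ACCCC, off=2): starts [22, 35, 56, 81, 97, 106, 172, 186, 206] → cuts [24, 37, 58, 83, 99, 108, 174, 188, 208]
  JekX (ATACCT, off=5): starts [0, 7, 15, 116, 126, 134, 144, 177, 200, 220, 233] → cuts [5, 12, 20, 121, 131, 139, 149, 182, 205, 225, 238]
  EstV (ACATAGC, off=0): starts [44, 65, 73, 88, 151, 159, 241] → cuts [44, 65, 73, 88, 151, 159, 241]

Pooled cuts: [5, 12, 20, 24, 37, 44, 58, 65, 73, 83, 88, 99, 108, 121, 131, 139, 149, 151, 159, 174, 182, 188, 205, 208, 225, 238, 241]

Fragments:
  5→12: 7 bp
  12→20: 8 bp
  20→24: 4 bp
  24→37: 13 bp
  37→44: 7 bp
  44→58: 14 bp
  58→65: 7 bp
  65→73: 8 bp
  73→83: 10 bp
  83→88: 5 bp
  88→99: 11 bp
  99→108: 9 bp
  108→121: 13 bp
  121→131: 10 bp
  131→139: 8 bp
  139→149: 10 bp
  149→151: 2 bp
  151→159: 8 bp
  159→174: 15 bp
  174→182: 8 bp
  182→188: 6 bp
  188→205: 17 bp
  205→208: 3 bp
  208→225: 17 bp
  225→238: 13 bp
  238→241: 3 bp
  241→5 (wrap): 260-241+5 = 24 bp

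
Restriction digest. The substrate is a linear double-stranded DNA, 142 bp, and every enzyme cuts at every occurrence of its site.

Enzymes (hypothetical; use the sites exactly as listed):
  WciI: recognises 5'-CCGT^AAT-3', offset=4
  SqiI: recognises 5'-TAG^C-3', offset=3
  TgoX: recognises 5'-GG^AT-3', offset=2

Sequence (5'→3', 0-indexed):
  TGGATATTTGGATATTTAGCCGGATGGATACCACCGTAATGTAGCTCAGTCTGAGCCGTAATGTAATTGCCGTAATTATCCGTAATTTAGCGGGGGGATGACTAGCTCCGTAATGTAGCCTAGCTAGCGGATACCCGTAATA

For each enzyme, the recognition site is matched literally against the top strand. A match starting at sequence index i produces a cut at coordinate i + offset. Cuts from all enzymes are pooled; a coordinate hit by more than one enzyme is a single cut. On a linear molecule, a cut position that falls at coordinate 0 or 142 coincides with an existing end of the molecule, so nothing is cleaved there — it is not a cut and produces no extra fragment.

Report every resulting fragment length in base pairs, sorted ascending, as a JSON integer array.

Scan for sites:
  WciI (CCGTAAT, off=4): starts [33, 55, 69, 79, 107, 134] → cuts [37, 59, 73, 83, 111, 138]
  SqiI (TAGC, off=3): starts [16, 41, 87, 102, 115, 120, 124] → cuts [19, 44, 90, 105, 118, 123, 127]
  TgoX (GGAT, off=2): starts [1, 9, 21, 25, 95, 128] → cuts [3, 11, 23, 27, 97, 130]

All cut coordinates (distinct, sorted): [3, 11, 19, 23, 27, 37, 44, 59, 73, 83, 90, 97, 105, 111, 118, 123, 127, 130, 138]

Fragment lengths:
  [0,3): 3 bp
  [3,11): 8 bp
  [11,19): 8 bp
  [19,23): 4 bp
  [23,27): 4 bp
  [27,37): 10 bp
  [37,44): 7 bp
  [44,59): 15 bp
  [59,73): 14 bp
  [73,83): 10 bp
  [83,90): 7 bp
  [90,97): 7 bp
  [97,105): 8 bp
  [105,111): 6 bp
  [111,118): 7 bp
  [118,123): 5 bp
  [123,127): 4 bp
  [127,130): 3 bp
  [130,138): 8 bp
  [138,142): 4 bp

[3,3,4,4,4,4,5,6,7,7,7,7,8,8,8,8,10,10,14,15]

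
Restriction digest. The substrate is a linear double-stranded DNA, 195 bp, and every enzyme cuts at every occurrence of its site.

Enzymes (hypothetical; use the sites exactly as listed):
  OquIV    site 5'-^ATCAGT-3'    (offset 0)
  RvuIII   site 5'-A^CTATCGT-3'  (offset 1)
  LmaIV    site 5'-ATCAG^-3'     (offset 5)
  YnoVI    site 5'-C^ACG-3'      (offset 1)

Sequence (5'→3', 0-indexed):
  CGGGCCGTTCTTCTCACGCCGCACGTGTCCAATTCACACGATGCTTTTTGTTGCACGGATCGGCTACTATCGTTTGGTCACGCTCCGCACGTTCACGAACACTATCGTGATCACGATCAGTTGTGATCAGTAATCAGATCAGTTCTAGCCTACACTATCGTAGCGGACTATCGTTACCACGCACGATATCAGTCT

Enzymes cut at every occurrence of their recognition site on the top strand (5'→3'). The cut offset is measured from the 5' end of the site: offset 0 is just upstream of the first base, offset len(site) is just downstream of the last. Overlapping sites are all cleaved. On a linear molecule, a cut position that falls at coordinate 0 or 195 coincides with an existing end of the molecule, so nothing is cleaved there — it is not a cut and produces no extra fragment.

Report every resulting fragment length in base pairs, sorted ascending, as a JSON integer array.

[3,3,4,5,5,5,5,5,5,6,7,7,7,9,11,11,12,12,13,13,15,15,17]

Site scan:
  OquIV (ATCAGT, off=0): starts [115, 125, 137, 187] → cuts [115, 125, 137, 187]
  RvuIII (ACTATCGT, off=1): starts [65, 100, 153, 166] → cuts [66, 101, 154, 167]
  LmaIV (ATCAG, off=5): starts [115, 125, 132, 137, 187] → cuts [120, 130, 137, 142, 192]
  YnoVI (CACG, off=1): starts [14, 21, 36, 53, 78, 87, 93, 111, 177, 181] → cuts [15, 22, 37, 54, 79, 88, 94, 112, 178, 182]

Pooled cuts: [15, 22, 37, 54, 66, 79, 88, 94, 101, 112, 115, 120, 125, 130, 137, 142, 154, 167, 178, 182, 187, 192]

Fragment lengths:
  [0,15): 15 bp
  [15,22): 7 bp
  [22,37): 15 bp
  [37,54): 17 bp
  [54,66): 12 bp
  [66,79): 13 bp
  [79,88): 9 bp
  [88,94): 6 bp
  [94,101): 7 bp
  [101,112): 11 bp
  [112,115): 3 bp
  [115,120): 5 bp
  [120,125): 5 bp
  [125,130): 5 bp
  [130,137): 7 bp
  [137,142): 5 bp
  [142,154): 12 bp
  [154,167): 13 bp
  [167,178): 11 bp
  [178,182): 4 bp
  [182,187): 5 bp
  [187,192): 5 bp
  [192,195): 3 bp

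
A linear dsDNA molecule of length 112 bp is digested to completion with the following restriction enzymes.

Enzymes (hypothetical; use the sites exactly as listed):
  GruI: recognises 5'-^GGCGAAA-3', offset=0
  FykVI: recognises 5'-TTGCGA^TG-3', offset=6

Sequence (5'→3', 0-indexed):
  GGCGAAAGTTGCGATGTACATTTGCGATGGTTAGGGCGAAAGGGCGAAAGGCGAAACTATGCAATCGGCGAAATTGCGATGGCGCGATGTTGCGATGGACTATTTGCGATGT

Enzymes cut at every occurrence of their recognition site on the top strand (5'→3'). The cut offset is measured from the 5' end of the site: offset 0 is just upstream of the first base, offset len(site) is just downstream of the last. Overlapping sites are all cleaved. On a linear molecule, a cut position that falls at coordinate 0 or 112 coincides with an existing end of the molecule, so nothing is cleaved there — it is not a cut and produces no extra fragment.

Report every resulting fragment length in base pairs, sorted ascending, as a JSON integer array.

[3,7,7,8,13,13,14,14,16,17]

Per-enzyme occurrences:
  GruI (GGCGAAA, off=0): starts [0, 34, 42, 49, 66] → cuts [34, 42, 49, 66] (position 0 is a terminus of the linear molecule — no cut)
  FykVI (TTGCGATG, off=6): starts [8, 21, 73, 89, 103] → cuts [14, 27, 79, 95, 109]

All cut coordinates (distinct, sorted): [14, 27, 34, 42, 49, 66, 79, 95, 109]

Fragment lengths:
  [0,14): 14 bp
  [14,27): 13 bp
  [27,34): 7 bp
  [34,42): 8 bp
  [42,49): 7 bp
  [49,66): 17 bp
  [66,79): 13 bp
  [79,95): 16 bp
  [95,109): 14 bp
  [109,112): 3 bp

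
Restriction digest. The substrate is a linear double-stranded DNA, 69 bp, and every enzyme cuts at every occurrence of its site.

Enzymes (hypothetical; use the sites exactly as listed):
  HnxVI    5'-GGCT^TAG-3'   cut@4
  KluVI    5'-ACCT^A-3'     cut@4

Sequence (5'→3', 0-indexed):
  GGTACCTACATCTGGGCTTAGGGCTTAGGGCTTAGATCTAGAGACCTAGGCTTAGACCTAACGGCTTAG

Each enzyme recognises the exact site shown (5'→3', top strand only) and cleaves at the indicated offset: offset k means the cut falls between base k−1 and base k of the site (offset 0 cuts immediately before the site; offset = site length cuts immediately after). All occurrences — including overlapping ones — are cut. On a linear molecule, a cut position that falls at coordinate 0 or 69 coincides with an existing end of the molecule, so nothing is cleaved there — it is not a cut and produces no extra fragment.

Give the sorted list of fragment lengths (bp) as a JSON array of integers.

Per-enzyme occurrences:
  HnxVI (GGCTTAG, off=4): starts [14, 21, 28, 48, 62] → cuts [18, 25, 32, 52, 66]
  KluVI (ACCTA, off=4): starts [3, 43, 55] → cuts [7, 47, 59]

Pooled cuts: [7, 18, 25, 32, 47, 52, 59, 66]

Fragments:
  [0,7): 7 bp
  [7,18): 11 bp
  [18,25): 7 bp
  [25,32): 7 bp
  [32,47): 15 bp
  [47,52): 5 bp
  [52,59): 7 bp
  [59,66): 7 bp
  [66,69): 3 bp

[3,5,7,7,7,7,7,11,15]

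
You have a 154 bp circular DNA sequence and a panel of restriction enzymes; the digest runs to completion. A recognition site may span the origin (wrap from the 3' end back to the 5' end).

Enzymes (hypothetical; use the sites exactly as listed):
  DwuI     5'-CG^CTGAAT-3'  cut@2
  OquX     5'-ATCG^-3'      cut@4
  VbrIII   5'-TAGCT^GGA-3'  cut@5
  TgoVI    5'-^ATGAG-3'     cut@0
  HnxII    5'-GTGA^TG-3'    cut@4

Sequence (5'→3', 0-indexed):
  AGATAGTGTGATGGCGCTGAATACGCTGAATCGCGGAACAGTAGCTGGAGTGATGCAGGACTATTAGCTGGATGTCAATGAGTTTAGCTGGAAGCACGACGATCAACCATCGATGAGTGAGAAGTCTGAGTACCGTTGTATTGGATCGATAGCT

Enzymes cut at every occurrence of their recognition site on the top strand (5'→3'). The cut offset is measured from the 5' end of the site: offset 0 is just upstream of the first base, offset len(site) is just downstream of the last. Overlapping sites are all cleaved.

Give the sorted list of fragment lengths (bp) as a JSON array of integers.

[5,7,8,8,9,12,13,16,17,23,36]

Per-enzyme occurrences:
  DwuI CGCTGAAT/2: at [14, 23] ⇒ [16, 25]
  OquX ATCG/4: at [29, 108, 144] ⇒ [33, 112, 148]
  VbrIII TAGCTGGA/5: at [41, 64, 84] ⇒ [46, 69, 89]
  TgoVI ATGAG/0: at [77, 112] ⇒ [77, 112]
  HnxII GTGATG/4: at [7, 49] ⇒ [11, 53]

All cut coordinates (distinct, sorted): [11, 16, 25, 33, 46, 53, 69, 77, 89, 112, 148]

Fragment lengths:
  11→16: 5 bp
  16→25: 9 bp
  25→33: 8 bp
  33→46: 13 bp
  46→53: 7 bp
  53→69: 16 bp
  69→77: 8 bp
  77→89: 12 bp
  89→112: 23 bp
  112→148: 36 bp
  148→11 (wrap): 154-148+11 = 17 bp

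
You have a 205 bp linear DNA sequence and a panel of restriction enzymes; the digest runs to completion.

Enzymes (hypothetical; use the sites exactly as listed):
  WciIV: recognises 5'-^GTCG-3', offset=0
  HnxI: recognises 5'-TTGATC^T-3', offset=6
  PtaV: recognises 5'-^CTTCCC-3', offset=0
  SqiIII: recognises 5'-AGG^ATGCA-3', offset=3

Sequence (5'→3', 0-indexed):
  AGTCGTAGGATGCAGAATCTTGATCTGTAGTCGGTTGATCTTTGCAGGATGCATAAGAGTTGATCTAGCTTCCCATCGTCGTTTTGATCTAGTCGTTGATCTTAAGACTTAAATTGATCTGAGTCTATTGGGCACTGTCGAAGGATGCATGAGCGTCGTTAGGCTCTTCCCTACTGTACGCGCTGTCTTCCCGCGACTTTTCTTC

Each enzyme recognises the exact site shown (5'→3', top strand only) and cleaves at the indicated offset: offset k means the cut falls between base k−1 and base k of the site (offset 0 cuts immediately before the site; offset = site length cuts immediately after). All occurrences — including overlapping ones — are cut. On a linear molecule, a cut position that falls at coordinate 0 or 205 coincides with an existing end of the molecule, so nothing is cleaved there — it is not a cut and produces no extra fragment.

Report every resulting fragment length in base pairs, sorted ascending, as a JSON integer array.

[1,2,3,4,8,8,8,9,10,10,11,11,12,16,17,17,18,19,21]

Scan for sites:
  WciIV GTCG/0: at [1, 29, 77, 91, 136, 154] ⇒ [1, 29, 77, 91, 136, 154]
  HnxI TTGATCT/6: at [19, 34, 59, 83, 95, 113] ⇒ [25, 40, 65, 89, 101, 119]
  PtaV CTTCCC/0: at [68, 165, 186] ⇒ [68, 165, 186]
  SqiIII AGGATGCA/3: at [6, 45, 141] ⇒ [9, 48, 144]

All cut coordinates (distinct, sorted): [1, 9, 25, 29, 40, 48, 65, 68, 77, 89, 91, 101, 119, 136, 144, 154, 165, 186]

Fragments:
  [0,1): 1 bp
  [1,9): 8 bp
  [9,25): 16 bp
  [25,29): 4 bp
  [29,40): 11 bp
  [40,48): 8 bp
  [48,65): 17 bp
  [65,68): 3 bp
  [68,77): 9 bp
  [77,89): 12 bp
  [89,91): 2 bp
  [91,101): 10 bp
  [101,119): 18 bp
  [119,136): 17 bp
  [136,144): 8 bp
  [144,154): 10 bp
  [154,165): 11 bp
  [165,186): 21 bp
  [186,205): 19 bp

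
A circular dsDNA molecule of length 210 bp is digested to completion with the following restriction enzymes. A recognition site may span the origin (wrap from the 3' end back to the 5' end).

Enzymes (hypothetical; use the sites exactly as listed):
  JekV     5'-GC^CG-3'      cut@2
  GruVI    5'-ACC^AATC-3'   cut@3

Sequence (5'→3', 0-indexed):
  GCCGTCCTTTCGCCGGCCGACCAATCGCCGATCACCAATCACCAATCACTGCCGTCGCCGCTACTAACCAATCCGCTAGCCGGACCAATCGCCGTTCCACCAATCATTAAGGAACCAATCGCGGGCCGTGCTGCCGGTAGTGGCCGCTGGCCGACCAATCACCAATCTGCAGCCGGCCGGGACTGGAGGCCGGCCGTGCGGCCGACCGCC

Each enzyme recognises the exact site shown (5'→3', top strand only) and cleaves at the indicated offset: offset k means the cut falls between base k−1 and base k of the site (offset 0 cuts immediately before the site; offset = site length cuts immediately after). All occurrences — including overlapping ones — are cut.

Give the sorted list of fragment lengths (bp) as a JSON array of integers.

Site scan:
  JekV (GCCG, off=2): starts [0, 11, 15, 26, 50, 56, 78, 90, 124, 132, 142, 149, 171, 175, 188, 192, 200, 207] → cuts [2, 13, 17, 28, 52, 58, 80, 92, 126, 134, 144, 151, 173, 177, 190, 194, 202, 209]
  GruVI (ACCAATC, off=3): starts [19, 33, 40, 66, 83, 98, 113, 153, 160] → cuts [22, 36, 43, 69, 86, 101, 116, 156, 163]

Pooled cuts: [2, 13, 17, 22, 28, 36, 43, 52, 58, 69, 80, 86, 92, 101, 116, 126, 134, 144, 151, 156, 163, 173, 177, 190, 194, 202, 209]

Fragment lengths:
  2→13: 11 bp
  13→17: 4 bp
  17→22: 5 bp
  22→28: 6 bp
  28→36: 8 bp
  36→43: 7 bp
  43→52: 9 bp
  52→58: 6 bp
  58→69: 11 bp
  69→80: 11 bp
  80→86: 6 bp
  86→92: 6 bp
  92→101: 9 bp
  101→116: 15 bp
  116→126: 10 bp
  126→134: 8 bp
  134→144: 10 bp
  144→151: 7 bp
  151→156: 5 bp
  156→163: 7 bp
  163→173: 10 bp
  173→177: 4 bp
  177→190: 13 bp
  190→194: 4 bp
  194→202: 8 bp
  202→209: 7 bp
  209→2 (wrap): 210-209+2 = 3 bp

[3,4,4,4,5,5,6,6,6,6,7,7,7,7,8,8,8,9,9,10,10,10,11,11,11,13,15]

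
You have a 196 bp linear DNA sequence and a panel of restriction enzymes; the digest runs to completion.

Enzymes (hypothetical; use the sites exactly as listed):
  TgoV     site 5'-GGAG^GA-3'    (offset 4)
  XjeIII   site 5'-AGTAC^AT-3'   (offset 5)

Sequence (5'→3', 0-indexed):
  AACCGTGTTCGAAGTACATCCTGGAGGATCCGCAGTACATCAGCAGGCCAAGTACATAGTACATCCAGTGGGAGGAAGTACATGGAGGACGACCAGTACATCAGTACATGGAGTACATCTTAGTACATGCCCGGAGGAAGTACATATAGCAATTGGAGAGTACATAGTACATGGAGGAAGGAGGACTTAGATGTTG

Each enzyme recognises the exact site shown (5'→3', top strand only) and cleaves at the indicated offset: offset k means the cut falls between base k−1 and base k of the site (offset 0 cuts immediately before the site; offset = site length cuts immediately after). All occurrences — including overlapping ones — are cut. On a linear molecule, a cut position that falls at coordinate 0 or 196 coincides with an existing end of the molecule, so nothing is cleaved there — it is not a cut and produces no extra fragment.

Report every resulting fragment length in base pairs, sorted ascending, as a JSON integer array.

Per-enzyme occurrences:
  TgoV (GGAGGA, off=4): starts [22, 70, 83, 132, 172, 179] → cuts [26, 74, 87, 136, 176, 183]
  XjeIII (AGTACAT, off=5): starts [12, 33, 50, 57, 76, 94, 102, 111, 121, 138, 158, 165] → cuts [17, 38, 55, 62, 81, 99, 107, 116, 126, 143, 163, 170]

Pooled cuts: [17, 26, 38, 55, 62, 74, 81, 87, 99, 107, 116, 126, 136, 143, 163, 170, 176, 183]

Fragments:
  [0,17): 17 bp
  [17,26): 9 bp
  [26,38): 12 bp
  [38,55): 17 bp
  [55,62): 7 bp
  [62,74): 12 bp
  [74,81): 7 bp
  [81,87): 6 bp
  [87,99): 12 bp
  [99,107): 8 bp
  [107,116): 9 bp
  [116,126): 10 bp
  [126,136): 10 bp
  [136,143): 7 bp
  [143,163): 20 bp
  [163,170): 7 bp
  [170,176): 6 bp
  [176,183): 7 bp
  [183,196): 13 bp

[6,6,7,7,7,7,7,8,9,9,10,10,12,12,12,13,17,17,20]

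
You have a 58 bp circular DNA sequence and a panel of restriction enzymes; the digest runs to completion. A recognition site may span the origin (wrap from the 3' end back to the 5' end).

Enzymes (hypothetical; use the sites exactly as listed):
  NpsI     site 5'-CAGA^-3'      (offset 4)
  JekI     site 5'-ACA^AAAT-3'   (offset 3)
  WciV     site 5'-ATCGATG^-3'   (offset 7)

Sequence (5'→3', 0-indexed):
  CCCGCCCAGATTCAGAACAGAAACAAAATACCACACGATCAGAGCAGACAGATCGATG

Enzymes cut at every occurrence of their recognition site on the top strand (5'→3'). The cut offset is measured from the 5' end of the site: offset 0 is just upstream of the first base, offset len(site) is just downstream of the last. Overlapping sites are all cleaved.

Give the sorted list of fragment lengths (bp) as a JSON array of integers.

[4,4,5,5,6,6,10,18]

Per-enzyme occurrences:
  NpsI (CAGA, off=4): starts [6, 12, 17, 39, 44, 48] → cuts [10, 16, 21, 43, 48, 52]
  JekI (ACAAAAT, off=3): starts [22] → cuts [25]
  WciV (ATCGATG, off=7): starts [51] → cuts [0]

All cut coordinates (distinct, sorted): [0, 10, 16, 21, 25, 43, 48, 52]

Fragments:
  0→10: 10 bp
  10→16: 6 bp
  16→21: 5 bp
  21→25: 4 bp
  25→43: 18 bp
  43→48: 5 bp
  48→52: 4 bp
  52→0 (wrap): 58-52+0 = 6 bp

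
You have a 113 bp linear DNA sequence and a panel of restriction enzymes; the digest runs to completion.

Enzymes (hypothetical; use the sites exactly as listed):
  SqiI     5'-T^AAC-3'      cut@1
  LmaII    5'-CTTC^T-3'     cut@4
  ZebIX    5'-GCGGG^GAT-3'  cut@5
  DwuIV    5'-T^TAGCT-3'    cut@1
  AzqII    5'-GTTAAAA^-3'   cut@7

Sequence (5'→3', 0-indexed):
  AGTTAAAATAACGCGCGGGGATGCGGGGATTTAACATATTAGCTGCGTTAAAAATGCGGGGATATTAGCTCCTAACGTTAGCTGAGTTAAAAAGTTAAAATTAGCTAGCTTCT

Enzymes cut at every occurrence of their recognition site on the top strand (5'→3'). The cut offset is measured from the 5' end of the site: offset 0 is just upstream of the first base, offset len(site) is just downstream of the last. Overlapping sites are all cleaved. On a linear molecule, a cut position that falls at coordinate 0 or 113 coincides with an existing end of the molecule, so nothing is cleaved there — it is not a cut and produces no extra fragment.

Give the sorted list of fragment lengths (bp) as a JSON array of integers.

Scan for sites:
  SqiI (TAAC, off=1): starts [8, 31, 72] → cuts [9, 32, 73]
  LmaII (CTTCT, off=4): starts [108] → cuts [112]
  ZebIX (GCGGGGAT, off=5): starts [14, 22, 55] → cuts [19, 27, 60]
  DwuIV (TTAGCT, off=1): starts [38, 64, 77, 100] → cuts [39, 65, 78, 101]
  AzqII (GTTAAAA, off=7): starts [1, 46, 85, 93] → cuts [8, 53, 92, 100]

All cut coordinates (distinct, sorted): [8, 9, 19, 27, 32, 39, 53, 60, 65, 73, 78, 92, 100, 101, 112]

Fragment lengths:
  [0,8): 8 bp
  [8,9): 1 bp
  [9,19): 10 bp
  [19,27): 8 bp
  [27,32): 5 bp
  [32,39): 7 bp
  [39,53): 14 bp
  [53,60): 7 bp
  [60,65): 5 bp
  [65,73): 8 bp
  [73,78): 5 bp
  [78,92): 14 bp
  [92,100): 8 bp
  [100,101): 1 bp
  [101,112): 11 bp
  [112,113): 1 bp

[1,1,1,5,5,5,7,7,8,8,8,8,10,11,14,14]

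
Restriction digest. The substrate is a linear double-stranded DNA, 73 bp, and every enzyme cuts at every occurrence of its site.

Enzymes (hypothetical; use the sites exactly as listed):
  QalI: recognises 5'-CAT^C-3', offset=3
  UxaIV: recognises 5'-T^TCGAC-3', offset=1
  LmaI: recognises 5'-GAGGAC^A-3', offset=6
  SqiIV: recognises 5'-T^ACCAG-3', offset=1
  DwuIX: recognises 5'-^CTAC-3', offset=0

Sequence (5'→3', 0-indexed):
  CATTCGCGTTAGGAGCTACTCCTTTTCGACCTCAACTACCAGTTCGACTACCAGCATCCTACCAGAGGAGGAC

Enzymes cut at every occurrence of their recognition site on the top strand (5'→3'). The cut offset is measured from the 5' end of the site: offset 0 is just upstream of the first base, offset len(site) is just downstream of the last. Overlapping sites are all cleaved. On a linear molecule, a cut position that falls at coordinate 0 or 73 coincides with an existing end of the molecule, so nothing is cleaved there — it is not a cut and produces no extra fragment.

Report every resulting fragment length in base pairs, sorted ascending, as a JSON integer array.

[1,2,2,2,4,6,8,10,10,13,15]

Scan for sites:
  QalI CATC/3: at [54] ⇒ [57]
  UxaIV TTCGAC/1: at [24, 42] ⇒ [25, 43]
  LmaI (GAGGACA, off=6): no sites
  SqiIV TACCAG/1: at [36, 48, 59] ⇒ [37, 49, 60]
  DwuIX CTAC/0: at [15, 35, 47, 58] ⇒ [15, 35, 47, 58]

Pooled cuts: [15, 25, 35, 37, 43, 47, 49, 57, 58, 60]

Fragment lengths:
  [0,15): 15 bp
  [15,25): 10 bp
  [25,35): 10 bp
  [35,37): 2 bp
  [37,43): 6 bp
  [43,47): 4 bp
  [47,49): 2 bp
  [49,57): 8 bp
  [57,58): 1 bp
  [58,60): 2 bp
  [60,73): 13 bp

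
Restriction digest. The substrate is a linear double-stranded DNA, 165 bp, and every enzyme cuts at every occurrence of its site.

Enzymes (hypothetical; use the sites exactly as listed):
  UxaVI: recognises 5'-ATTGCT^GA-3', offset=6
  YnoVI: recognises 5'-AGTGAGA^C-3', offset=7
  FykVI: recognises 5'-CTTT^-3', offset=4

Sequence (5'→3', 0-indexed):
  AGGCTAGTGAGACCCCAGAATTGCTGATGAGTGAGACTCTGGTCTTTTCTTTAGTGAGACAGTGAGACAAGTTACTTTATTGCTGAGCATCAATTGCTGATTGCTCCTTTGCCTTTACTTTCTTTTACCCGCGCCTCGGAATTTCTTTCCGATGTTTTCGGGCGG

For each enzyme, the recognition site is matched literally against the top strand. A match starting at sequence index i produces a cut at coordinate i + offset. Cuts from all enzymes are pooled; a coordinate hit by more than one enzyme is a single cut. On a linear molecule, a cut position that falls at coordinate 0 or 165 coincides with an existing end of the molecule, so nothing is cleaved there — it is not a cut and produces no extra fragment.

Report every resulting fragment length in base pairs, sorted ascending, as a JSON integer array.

Scan for sites:
  UxaVI (ATTGCTGA, off=6): starts [19, 78, 92] → cuts [25, 84, 98]
  YnoVI (AGTGAGAC, off=7): starts [5, 29, 52, 60] → cuts [12, 36, 59, 67]
  FykVI (CTTT, off=4): starts [43, 48, 74, 106, 112, 117, 121, 144] → cuts [47, 52, 78, 110, 116, 121, 125, 148]

All cut coordinates (distinct, sorted): [12, 25, 36, 47, 52, 59, 67, 78, 84, 98, 110, 116, 121, 125, 148]

Fragments:
  [0,12): 12 bp
  [12,25): 13 bp
  [25,36): 11 bp
  [36,47): 11 bp
  [47,52): 5 bp
  [52,59): 7 bp
  [59,67): 8 bp
  [67,78): 11 bp
  [78,84): 6 bp
  [84,98): 14 bp
  [98,110): 12 bp
  [110,116): 6 bp
  [116,121): 5 bp
  [121,125): 4 bp
  [125,148): 23 bp
  [148,165): 17 bp

[4,5,5,6,6,7,8,11,11,11,12,12,13,14,17,23]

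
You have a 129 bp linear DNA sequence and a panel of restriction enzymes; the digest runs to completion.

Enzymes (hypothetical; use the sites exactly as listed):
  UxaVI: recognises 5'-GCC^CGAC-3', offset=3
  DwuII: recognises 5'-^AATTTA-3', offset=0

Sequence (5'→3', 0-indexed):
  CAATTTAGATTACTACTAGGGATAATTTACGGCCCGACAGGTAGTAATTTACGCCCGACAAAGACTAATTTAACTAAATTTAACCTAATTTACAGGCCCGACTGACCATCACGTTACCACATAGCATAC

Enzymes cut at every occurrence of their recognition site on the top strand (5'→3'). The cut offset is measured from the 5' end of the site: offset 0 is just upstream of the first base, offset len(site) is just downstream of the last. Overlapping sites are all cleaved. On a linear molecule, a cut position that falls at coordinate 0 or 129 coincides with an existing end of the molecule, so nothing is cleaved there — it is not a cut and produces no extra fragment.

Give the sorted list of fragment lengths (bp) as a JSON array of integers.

Site scan:
  UxaVI (GCCCGAC, off=3): starts [31, 52, 95] → cuts [34, 55, 98]
  DwuII (AATTTA, off=0): starts [1, 23, 45, 66, 76, 86] → cuts [1, 23, 45, 66, 76, 86]

All cut coordinates (distinct, sorted): [1, 23, 34, 45, 55, 66, 76, 86, 98]

Fragments:
  [0,1): 1 bp
  [1,23): 22 bp
  [23,34): 11 bp
  [34,45): 11 bp
  [45,55): 10 bp
  [55,66): 11 bp
  [66,76): 10 bp
  [76,86): 10 bp
  [86,98): 12 bp
  [98,129): 31 bp

[1,10,10,10,11,11,11,12,22,31]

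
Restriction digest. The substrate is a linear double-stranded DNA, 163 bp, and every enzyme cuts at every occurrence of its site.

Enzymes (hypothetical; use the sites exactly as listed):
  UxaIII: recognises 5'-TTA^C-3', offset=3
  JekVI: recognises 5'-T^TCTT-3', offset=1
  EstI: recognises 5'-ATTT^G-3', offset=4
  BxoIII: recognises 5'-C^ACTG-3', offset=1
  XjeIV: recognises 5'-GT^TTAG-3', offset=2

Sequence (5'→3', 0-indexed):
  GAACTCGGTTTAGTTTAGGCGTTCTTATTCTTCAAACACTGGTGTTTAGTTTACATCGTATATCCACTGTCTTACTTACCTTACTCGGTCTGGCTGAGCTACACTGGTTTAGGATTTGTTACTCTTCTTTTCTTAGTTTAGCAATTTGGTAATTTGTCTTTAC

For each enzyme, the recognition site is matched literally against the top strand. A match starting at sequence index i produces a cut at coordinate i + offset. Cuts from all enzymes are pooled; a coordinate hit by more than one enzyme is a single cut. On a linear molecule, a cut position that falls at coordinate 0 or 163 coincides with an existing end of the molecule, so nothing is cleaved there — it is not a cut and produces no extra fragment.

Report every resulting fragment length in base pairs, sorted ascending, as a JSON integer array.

[1,4,4,4,5,5,5,6,6,7,7,8,8,8,8,9,9,9,9,10,12,19]

Site scan:
  UxaIII (TTAC, off=3): starts [50, 71, 75, 80, 118, 159] → cuts [53, 74, 78, 83, 121, 162]
  JekVI (TTCTT, off=1): starts [21, 27, 124, 129] → cuts [22, 28, 125, 130]
  EstI (ATTTG, off=4): starts [113, 143, 151] → cuts [117, 147, 155]
  BxoIII (CACTG, off=1): starts [36, 64, 101] → cuts [37, 65, 102]
  XjeIV (GTTTAG, off=2): starts [7, 12, 43, 106, 135] → cuts [9, 14, 45, 108, 137]

All cut coordinates (distinct, sorted): [9, 14, 22, 28, 37, 45, 53, 65, 74, 78, 83, 102, 108, 117, 121, 125, 130, 137, 147, 155, 162]

Fragments:
  [0,9): 9 bp
  [9,14): 5 bp
  [14,22): 8 bp
  [22,28): 6 bp
  [28,37): 9 bp
  [37,45): 8 bp
  [45,53): 8 bp
  [53,65): 12 bp
  [65,74): 9 bp
  [74,78): 4 bp
  [78,83): 5 bp
  [83,102): 19 bp
  [102,108): 6 bp
  [108,117): 9 bp
  [117,121): 4 bp
  [121,125): 4 bp
  [125,130): 5 bp
  [130,137): 7 bp
  [137,147): 10 bp
  [147,155): 8 bp
  [155,162): 7 bp
  [162,163): 1 bp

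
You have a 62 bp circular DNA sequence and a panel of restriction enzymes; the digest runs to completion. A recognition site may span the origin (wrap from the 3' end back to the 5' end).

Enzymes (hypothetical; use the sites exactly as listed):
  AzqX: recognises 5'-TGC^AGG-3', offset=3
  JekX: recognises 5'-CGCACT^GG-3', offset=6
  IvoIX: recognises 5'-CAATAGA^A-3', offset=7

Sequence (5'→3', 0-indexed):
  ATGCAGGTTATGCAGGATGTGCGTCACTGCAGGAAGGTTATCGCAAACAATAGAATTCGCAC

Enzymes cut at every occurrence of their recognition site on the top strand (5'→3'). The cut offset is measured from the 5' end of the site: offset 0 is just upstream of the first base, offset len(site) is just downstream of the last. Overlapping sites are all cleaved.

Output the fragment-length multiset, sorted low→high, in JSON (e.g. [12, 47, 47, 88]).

[9,12,17,24]

Per-enzyme occurrences:
  AzqX (TGCAGG, off=3): starts [1, 10, 27] → cuts [4, 13, 30]
  JekX (CGCACTGG, off=6): no sites
  IvoIX (CAATAGAA, off=7): starts [47] → cuts [54]

Pooled cuts: [4, 13, 30, 54]

Fragment lengths:
  4→13: 9 bp
  13→30: 17 bp
  30→54: 24 bp
  54→4 (wrap): 62-54+4 = 12 bp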